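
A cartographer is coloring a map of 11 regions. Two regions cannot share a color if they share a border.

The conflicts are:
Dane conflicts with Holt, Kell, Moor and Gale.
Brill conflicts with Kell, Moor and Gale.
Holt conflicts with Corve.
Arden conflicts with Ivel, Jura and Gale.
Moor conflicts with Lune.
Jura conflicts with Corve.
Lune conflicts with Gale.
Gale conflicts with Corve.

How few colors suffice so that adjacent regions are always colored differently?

2

Brill and Moor conflict, so at least 2 colors are needed.
2 colors suffice: color 1 → {Holt, Kell, Moor, Ivel, Jura, Gale}; color 2 → {Dane, Brill, Arden, Lune, Corve}. Each listed conflict is separated.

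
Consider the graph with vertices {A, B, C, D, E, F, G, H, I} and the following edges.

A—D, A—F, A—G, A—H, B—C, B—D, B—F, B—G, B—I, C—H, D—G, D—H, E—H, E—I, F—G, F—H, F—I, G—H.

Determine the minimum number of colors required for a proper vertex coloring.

4

A, D, G, H are mutually adjacent (a clique of size 4), so at least 4 colors are needed.
A valid assignment using 4 colors: A=yellow, B=red, C=blue, D=blue, E=blue, F=blue, G=green, H=red, I=green. No two adjacent vertices share a color.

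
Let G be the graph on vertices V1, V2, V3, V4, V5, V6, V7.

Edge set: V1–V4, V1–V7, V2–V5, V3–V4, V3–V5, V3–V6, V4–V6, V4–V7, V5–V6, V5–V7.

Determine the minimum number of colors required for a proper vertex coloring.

V3, V4, V6 form a triangle, so at least 3 colors are needed.
3 colors suffice: color red → {V4, V5}; color blue → {V2, V3, V7}; color green → {V1, V6}. Every edge joins two different colors.

3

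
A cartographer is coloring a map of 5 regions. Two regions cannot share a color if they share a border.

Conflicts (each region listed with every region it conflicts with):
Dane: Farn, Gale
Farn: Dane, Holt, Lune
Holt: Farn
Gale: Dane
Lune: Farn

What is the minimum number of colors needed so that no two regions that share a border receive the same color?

2

Dane and Farn conflict, so at least 2 colors are needed.
One proper 2-coloring: Dane=2, Farn=1, Holt=2, Gale=1, Lune=2. Every pair that conflicts lands in different colors.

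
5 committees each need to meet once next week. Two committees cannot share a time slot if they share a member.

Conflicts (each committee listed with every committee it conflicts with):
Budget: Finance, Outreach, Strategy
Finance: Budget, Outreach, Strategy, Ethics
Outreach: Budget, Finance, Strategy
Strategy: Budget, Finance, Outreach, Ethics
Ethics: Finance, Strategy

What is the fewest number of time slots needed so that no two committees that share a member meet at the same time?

Budget, Finance, Outreach, Strategy pairwise conflict, so at least 4 time slots are needed.
4 time slots suffice: time slot 1 → {Finance}; time slot 2 → {Strategy}; time slot 3 → {Outreach, Ethics}; time slot 4 → {Budget}. No two conflicting committees share a time slot.

4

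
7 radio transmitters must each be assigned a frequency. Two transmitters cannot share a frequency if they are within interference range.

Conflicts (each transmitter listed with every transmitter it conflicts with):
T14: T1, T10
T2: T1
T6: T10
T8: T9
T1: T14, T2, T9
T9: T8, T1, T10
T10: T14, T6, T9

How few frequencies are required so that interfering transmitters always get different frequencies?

T8 and T9 conflict, so at least 2 frequencies are needed.
2 frequencies suffice: T14=2, T2=2, T6=2, T8=1, T1=1, T9=2, T10=1. Every pair that conflicts lands in different frequencies.

2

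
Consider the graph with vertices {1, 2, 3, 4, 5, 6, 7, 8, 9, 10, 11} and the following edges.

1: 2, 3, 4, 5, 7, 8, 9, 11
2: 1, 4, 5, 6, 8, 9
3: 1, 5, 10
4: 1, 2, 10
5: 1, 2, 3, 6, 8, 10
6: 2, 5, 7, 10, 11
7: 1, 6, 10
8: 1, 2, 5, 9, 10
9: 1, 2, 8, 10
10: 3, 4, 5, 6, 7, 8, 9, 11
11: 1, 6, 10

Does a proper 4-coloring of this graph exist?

Yes

The chromatic number is 4. 1, 2, 8, 9 are mutually adjacent (a clique of size 4), so at least 4 colors are needed.
4 colors suffice: color a → {1, 10}; color b → {2, 3, 7, 11}; color c → {4, 5, 9}; color d → {6, 8}.
That is already a proper 4-coloring.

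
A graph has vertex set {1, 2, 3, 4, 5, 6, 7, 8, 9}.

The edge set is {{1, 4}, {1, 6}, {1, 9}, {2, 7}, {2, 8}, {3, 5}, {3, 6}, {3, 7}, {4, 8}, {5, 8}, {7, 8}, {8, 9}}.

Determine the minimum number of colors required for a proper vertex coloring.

3

2, 7, 8 are pairwise adjacent, so at least 3 colors are needed.
One proper 3-coloring: 1=a, 2=c, 3=a, 4=b, 5=b, 6=b, 7=b, 8=a, 9=b. No two adjacent vertices share a color.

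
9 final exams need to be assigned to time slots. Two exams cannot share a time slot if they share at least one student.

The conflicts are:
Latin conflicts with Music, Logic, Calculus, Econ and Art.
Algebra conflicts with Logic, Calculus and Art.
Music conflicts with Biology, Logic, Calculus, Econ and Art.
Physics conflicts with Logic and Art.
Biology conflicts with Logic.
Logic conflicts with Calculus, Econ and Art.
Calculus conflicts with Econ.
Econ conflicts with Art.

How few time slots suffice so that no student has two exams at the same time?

5

Latin, Music, Logic, Econ, Art are mutually in conflict, so at least 5 time slots are needed.
5 time slots suffice: time slot 1 → {Logic}; time slot 2 → {Biology, Calculus, Art}; time slot 3 → {Algebra, Music, Physics}; time slot 4 → {Latin}; time slot 5 → {Econ}. No two conflicting exams share a time slot.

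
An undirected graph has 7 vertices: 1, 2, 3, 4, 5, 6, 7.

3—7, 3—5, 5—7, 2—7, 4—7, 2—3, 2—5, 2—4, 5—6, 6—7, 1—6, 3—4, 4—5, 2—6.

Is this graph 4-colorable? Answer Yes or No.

No

2, 3, 4, 5, 7 are mutually adjacent (a clique of size 5), so at least 5 colors are needed.
So 4 colors are not enough.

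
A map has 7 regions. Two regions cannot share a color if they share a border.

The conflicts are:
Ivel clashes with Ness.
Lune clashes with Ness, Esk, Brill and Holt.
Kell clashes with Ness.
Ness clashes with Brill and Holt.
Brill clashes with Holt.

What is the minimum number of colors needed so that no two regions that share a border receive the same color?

4

Lune, Ness, Brill, Holt all conflict with each other, so at least 4 colors are needed.
One proper 4-coloring: Ivel=2, Lune=2, Kell=2, Ness=1, Esk=1, Brill=3, Holt=4. Each listed conflict is separated.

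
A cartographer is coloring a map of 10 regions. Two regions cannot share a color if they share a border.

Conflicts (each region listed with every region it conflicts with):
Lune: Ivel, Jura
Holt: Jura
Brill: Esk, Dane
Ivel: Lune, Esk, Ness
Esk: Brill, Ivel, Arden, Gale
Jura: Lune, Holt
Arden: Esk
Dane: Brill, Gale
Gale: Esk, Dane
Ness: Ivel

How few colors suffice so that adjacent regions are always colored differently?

2

Ivel and Esk conflict, so at least 2 colors are needed.
A valid assignment using 2 colors: Lune=1, Holt=1, Brill=2, Ivel=2, Esk=1, Jura=2, Arden=2, Dane=1, Gale=2, Ness=1. Every pair that conflicts lands in different colors.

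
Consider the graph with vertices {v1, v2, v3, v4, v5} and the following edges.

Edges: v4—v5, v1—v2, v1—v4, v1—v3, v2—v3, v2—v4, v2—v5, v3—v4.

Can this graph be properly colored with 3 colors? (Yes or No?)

No

v1, v2, v3, v4 form a clique, so at least 4 colors are needed.
So 3 colors are not enough.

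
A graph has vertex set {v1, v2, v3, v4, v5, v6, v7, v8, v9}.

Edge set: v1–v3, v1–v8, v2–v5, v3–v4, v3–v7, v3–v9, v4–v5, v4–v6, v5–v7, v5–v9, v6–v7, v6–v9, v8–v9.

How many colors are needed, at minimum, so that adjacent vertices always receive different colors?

2

v4 and v5 are adjacent, so at least 2 colors are needed.
2 colors suffice: color 1 → {v3, v5, v6, v8}; color 2 → {v1, v2, v4, v7, v9}. No two adjacent vertices share a color.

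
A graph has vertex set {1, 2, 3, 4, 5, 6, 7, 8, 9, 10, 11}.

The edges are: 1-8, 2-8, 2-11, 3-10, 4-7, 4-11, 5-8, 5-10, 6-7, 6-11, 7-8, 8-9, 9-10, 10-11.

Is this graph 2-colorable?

No

The cycle 6-11-2-8-7-6 has odd length 5, so it cannot be 2-colored; at least 3 colors are needed.
So 2 colors are not enough.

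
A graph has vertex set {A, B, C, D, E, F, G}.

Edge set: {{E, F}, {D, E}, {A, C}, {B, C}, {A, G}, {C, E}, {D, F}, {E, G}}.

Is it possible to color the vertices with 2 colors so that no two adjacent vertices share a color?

No

D, E, F are mutually adjacent, so at least 3 colors are needed.
So 2 colors are not enough.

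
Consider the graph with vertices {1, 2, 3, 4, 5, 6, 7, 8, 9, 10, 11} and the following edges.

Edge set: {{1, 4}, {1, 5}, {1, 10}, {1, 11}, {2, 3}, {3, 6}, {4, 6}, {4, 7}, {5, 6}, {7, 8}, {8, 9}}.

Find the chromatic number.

3 and 6 are adjacent, so at least 2 colors are needed.
A valid assignment using 2 colors: 1=red, 2=red, 3=blue, 4=blue, 5=blue, 6=red, 7=red, 8=blue, 9=red, 10=blue, 11=blue. No two adjacent vertices share a color.

2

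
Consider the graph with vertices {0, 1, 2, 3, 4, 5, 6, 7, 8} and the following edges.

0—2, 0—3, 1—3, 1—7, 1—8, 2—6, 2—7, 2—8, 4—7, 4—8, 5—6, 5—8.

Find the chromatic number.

3

The cycle 1-8-2-0-3-1 has odd length 5, so it cannot be 2-colored; at least 3 colors are needed.
One proper 3-coloring: 0=c, 1=a, 2=a, 3=b, 4=a, 5=a, 6=b, 7=b, 8=b. Every edge joins two different colors.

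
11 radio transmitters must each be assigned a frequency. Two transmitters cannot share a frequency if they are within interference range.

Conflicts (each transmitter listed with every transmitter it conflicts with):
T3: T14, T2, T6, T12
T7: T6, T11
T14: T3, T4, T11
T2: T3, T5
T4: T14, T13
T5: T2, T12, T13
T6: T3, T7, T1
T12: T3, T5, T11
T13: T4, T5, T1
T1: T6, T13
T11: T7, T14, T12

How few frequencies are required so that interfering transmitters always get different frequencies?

The cycle T3-T6-T7-T11-T12-T3 has odd length 5, so it cannot be 2-colored; at least 3 frequencies are needed.
3 frequencies suffice: frequency 1 → {T3, T4, T5, T1, T11}; frequency 2 → {T14, T2, T6, T12, T13}; frequency 3 → {T7}. No two conflicting transmitters share a frequency.

3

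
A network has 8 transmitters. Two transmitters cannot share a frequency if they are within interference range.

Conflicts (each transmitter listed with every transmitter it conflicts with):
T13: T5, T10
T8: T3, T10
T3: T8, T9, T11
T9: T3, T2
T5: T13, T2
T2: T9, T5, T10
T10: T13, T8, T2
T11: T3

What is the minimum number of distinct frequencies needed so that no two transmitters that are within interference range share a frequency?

The cycle T3-T8-T10-T2-T9-T3 has odd length 5, so it cannot be 2-colored; at least 3 frequencies are needed.
A valid assignment using 3 frequencies: T13=2, T8=2, T3=1, T9=3, T5=1, T2=2, T10=1, T11=2. Every pair that conflicts lands in different frequencies.

3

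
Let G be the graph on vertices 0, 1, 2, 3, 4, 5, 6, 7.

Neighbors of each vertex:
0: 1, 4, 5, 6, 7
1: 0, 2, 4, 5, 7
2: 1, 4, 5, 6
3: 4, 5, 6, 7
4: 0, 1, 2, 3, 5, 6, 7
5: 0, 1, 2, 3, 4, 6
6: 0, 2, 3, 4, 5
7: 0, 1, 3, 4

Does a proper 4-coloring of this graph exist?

The chromatic number is 4. 2, 4, 5, 6 are mutually adjacent (a clique of size 4), so at least 4 colors are needed.
A valid assignment using 4 colors: 0=yellow, 1=green, 2=yellow, 3=yellow, 4=red, 5=blue, 6=green, 7=blue.
That is already a proper 4-coloring.

Yes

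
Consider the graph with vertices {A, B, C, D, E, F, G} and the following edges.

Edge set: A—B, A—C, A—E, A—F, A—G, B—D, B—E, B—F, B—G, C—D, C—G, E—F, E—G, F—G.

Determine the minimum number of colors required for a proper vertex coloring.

5

A, B, E, F, G are mutually adjacent (a clique of size 5), so at least 5 colors are needed.
5 colors suffice: A=3, B=1, C=1, D=2, E=4, F=5, G=2. No two adjacent vertices share a color.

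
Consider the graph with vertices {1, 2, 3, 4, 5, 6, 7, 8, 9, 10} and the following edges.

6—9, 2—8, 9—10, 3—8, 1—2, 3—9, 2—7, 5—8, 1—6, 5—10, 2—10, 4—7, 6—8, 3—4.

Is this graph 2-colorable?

The cycle 2-10-9-3-8-2 has odd length 5, so it cannot be 2-colored; at least 3 colors are needed.
So 2 colors are not enough.

No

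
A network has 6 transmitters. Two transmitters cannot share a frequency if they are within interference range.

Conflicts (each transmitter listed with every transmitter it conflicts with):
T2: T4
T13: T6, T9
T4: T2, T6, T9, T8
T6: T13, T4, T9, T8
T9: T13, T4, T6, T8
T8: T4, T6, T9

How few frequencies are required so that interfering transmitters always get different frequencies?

4

T4, T6, T9, T8 pairwise conflict, so at least 4 frequencies are needed.
4 frequencies suffice: T2=1, T13=2, T4=2, T6=3, T9=1, T8=4. Each listed conflict is separated.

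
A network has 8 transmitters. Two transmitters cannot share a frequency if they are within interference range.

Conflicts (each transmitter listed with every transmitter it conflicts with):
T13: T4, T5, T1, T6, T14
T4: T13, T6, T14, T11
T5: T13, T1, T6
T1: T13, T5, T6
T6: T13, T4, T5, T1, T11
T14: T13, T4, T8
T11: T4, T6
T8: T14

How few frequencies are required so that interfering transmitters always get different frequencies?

4

T13, T5, T1, T6 are mutually in conflict, so at least 4 frequencies are needed.
4 frequencies suffice: frequency 1 → {T13, T11, T8}; frequency 2 → {T6, T14}; frequency 3 → {T4, T5}; frequency 4 → {T1}. Every pair that conflicts lands in different frequencies.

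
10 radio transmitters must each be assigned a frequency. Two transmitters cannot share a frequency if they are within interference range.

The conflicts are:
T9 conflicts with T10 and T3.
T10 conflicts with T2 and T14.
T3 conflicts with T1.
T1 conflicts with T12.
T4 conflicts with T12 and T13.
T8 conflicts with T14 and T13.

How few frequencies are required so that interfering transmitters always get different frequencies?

3

The cycle T14-T10-T9-T3-T1-T12-T4-T13-T8-T14 has odd length 9, so it cannot be 2-colored; at least 3 frequencies are needed.
A valid assignment using 3 frequencies: T9=2, T10=1, T3=3, T1=1, T4=2, T2=2, T8=2, T12=3, T14=3, T13=1. No two conflicting transmitters share a frequency.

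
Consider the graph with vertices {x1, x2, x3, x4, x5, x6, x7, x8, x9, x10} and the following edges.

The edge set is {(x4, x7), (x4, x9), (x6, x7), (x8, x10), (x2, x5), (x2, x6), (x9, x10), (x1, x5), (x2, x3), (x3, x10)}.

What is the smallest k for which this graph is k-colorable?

3

The cycle x10-x3-x2-x6-x7-x4-x9-x10 has odd length 7, so it cannot be 2-colored; at least 3 colors are needed.
3 colors suffice: x1=1, x2=1, x3=2, x4=1, x5=2, x6=2, x7=3, x8=2, x9=2, x10=1. Every edge joins two different colors.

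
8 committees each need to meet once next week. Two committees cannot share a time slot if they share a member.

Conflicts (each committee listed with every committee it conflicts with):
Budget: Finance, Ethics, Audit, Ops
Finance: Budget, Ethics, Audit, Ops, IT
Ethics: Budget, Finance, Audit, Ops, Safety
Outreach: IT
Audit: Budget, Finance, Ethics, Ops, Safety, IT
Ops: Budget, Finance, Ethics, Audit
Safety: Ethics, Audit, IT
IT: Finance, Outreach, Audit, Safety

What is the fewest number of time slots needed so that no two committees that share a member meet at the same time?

5

Budget, Finance, Ethics, Audit, Ops pairwise conflict, so at least 5 time slots are needed.
Using 5 time slots: Budget=5, Finance=3, Ethics=2, Outreach=1, Audit=1, Ops=4, Safety=3, IT=2. Every pair that conflicts lands in different time slots.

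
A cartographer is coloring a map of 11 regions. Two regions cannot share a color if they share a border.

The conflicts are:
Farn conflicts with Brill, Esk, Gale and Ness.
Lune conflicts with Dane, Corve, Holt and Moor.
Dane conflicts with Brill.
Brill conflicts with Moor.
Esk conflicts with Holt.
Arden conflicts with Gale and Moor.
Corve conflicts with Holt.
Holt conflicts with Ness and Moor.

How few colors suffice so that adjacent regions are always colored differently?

Lune, Corve, Holt pairwise conflict, so at least 3 colors are needed.
A valid assignment using 3 colors: Farn=1, Lune=2, Dane=1, Brill=2, Esk=2, Arden=1, Gale=2, Corve=3, Holt=1, Ness=2, Moor=3. Each listed conflict is separated.

3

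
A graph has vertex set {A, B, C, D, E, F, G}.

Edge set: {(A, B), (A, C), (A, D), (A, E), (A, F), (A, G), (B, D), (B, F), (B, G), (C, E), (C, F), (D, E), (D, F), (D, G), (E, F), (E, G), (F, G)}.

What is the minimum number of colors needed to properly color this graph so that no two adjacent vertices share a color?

A, D, E, F, G form a clique, so at least 5 colors are needed.
A valid assignment using 5 colors: A=1, B=3, C=4, D=4, E=3, F=2, G=5. No two adjacent vertices share a color.

5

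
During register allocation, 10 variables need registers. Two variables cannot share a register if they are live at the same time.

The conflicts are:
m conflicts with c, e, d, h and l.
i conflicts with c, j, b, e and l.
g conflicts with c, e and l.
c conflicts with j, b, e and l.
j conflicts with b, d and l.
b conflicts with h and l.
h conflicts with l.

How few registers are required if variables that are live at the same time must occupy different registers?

5

i, c, j, b, l all conflict with each other, so at least 5 registers are needed.
A valid assignment using 5 registers: m=3, i=4, g=3, c=2, j=3, b=5, e=1, d=1, h=2, l=1. Each listed conflict is separated.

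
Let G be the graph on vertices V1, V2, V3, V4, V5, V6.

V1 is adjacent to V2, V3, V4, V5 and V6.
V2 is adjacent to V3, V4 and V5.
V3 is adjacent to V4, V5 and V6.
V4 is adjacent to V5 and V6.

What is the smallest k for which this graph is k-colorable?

5

V1, V2, V3, V4, V5 form a clique, so at least 5 colors are needed.
5 colors suffice: color 1 → {V3}; color 2 → {V4}; color 3 → {V1}; color 4 → {V2, V6}; color 5 → {V5}. Every edge joins two different colors.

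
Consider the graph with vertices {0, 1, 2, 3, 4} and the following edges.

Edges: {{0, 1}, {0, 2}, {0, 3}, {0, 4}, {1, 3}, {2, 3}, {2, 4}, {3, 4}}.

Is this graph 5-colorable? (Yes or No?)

Yes

The chromatic number is 4. 0, 2, 3, 4 are pairwise adjacent (a clique of size 4), so at least 4 colors are needed.
One proper 4-coloring: 0=a, 1=c, 2=d, 3=b, 4=c.
Since 5 ≥ 4, a proper 5-coloring certainly exists.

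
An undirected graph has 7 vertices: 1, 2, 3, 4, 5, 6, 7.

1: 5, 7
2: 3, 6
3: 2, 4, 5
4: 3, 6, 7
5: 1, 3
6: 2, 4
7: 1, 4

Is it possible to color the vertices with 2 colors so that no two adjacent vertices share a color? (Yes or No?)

No

The cycle 7-1-5-3-4-7 has odd length 5, so it cannot be 2-colored; at least 3 colors are needed.
So 2 colors are not enough.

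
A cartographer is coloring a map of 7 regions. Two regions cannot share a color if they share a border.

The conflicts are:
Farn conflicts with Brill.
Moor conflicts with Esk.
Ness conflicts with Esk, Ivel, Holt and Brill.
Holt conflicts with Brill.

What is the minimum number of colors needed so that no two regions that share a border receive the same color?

Ness, Holt, Brill pairwise conflict, so at least 3 colors are needed.
One proper 3-coloring: Farn=1, Moor=1, Ness=1, Esk=2, Ivel=2, Holt=3, Brill=2. Each listed conflict is separated.

3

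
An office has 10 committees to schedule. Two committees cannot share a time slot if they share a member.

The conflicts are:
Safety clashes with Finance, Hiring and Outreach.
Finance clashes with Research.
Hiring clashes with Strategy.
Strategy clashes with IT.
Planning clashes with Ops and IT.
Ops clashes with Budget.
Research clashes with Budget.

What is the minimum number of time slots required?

The cycle Finance-Safety-Hiring-Strategy-IT-Planning-Ops-Budget-Research-Finance has odd length 9, so it cannot be 2-colored; at least 3 time slots are needed.
3 time slots suffice: time slot 1 → {Safety, Ops, IT, Research}; time slot 2 → {Finance, Strategy, Planning, Budget, Outreach}; time slot 3 → {Hiring}. Each listed conflict is separated.

3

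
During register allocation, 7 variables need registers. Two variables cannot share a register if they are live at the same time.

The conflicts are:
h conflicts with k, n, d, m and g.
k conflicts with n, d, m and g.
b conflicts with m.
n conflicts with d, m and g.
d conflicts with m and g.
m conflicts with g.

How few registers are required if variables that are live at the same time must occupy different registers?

h, k, n, d, m, g pairwise conflict, so at least 6 registers are needed.
A valid assignment using 6 registers: h=6, k=2, b=2, n=3, d=4, m=1, g=5. Each listed conflict is separated.

6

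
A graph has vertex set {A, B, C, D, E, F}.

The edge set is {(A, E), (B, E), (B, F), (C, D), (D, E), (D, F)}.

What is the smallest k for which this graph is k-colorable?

2

A and E are adjacent, so at least 2 colors are needed.
2 colors suffice: color 1 → {A, B, D}; color 2 → {C, E, F}. Every edge joins two different colors.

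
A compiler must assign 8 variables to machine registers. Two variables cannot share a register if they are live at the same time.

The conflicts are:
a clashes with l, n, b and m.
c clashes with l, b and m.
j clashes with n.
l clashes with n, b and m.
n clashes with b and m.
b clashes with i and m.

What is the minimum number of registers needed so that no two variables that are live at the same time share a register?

a, l, n, b, m are mutually in conflict, so at least 5 registers are needed.
5 registers suffice: register 1 → {j, b}; register 2 → {l, i}; register 3 → {c, n}; register 4 → {m}; register 5 → {a}. Every pair that conflicts lands in different registers.

5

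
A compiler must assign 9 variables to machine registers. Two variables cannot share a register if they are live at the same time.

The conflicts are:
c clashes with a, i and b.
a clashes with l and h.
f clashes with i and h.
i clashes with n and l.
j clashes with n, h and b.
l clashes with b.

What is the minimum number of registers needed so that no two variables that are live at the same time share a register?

3

The cycle f-i-n-j-h-f has odd length 5, so it cannot be 2-colored; at least 3 registers are needed.
3 registers suffice: c=2, a=3, f=2, i=1, j=2, n=3, l=2, h=1, b=1. Every pair that conflicts lands in different registers.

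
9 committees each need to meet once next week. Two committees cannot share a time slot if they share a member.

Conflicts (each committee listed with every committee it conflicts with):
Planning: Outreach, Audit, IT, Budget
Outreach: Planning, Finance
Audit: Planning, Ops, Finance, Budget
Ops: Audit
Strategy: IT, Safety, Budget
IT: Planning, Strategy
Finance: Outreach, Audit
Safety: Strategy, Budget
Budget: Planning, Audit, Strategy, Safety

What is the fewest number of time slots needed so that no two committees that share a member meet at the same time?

3

Planning, Audit, Budget all conflict with each other, so at least 3 time slots are needed.
3 time slots suffice: time slot 1 → {Outreach, Audit, Strategy}; time slot 2 → {Ops, IT, Finance, Budget}; time slot 3 → {Planning, Safety}. Every pair that conflicts lands in different time slots.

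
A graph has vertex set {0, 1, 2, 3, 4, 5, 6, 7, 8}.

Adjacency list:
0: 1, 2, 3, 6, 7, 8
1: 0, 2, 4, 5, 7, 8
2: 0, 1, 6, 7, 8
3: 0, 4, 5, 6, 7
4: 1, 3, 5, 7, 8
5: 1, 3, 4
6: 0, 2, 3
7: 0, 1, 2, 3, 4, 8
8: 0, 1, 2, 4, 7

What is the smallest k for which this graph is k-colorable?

5

0, 1, 2, 7, 8 are mutually adjacent (a clique of size 5), so at least 5 colors are needed.
5 colors suffice: 0=red, 1=green, 2=yellow, 3=green, 4=red, 5=blue, 6=blue, 7=blue, 8=purple. No two adjacent vertices share a color.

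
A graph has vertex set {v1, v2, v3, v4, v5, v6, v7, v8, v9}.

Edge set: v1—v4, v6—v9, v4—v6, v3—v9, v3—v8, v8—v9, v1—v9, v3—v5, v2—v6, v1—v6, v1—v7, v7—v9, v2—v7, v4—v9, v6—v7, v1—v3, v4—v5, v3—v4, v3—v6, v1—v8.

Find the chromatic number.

v1, v3, v4, v6, v9 are mutually adjacent (a clique of size 5), so at least 5 colors are needed.
A valid assignment using 5 colors: v1=4, v2=2, v3=1, v4=5, v5=2, v6=3, v7=1, v8=3, v9=2. No two adjacent vertices share a color.

5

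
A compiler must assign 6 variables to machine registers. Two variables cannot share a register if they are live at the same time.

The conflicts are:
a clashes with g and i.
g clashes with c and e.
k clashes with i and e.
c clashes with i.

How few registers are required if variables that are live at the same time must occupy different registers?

3

The cycle k-i-a-g-e-k has odd length 5, so it cannot be 2-colored; at least 3 registers are needed.
3 registers suffice: register 1 → {g, i}; register 2 → {a, k, c}; register 3 → {e}. Each listed conflict is separated.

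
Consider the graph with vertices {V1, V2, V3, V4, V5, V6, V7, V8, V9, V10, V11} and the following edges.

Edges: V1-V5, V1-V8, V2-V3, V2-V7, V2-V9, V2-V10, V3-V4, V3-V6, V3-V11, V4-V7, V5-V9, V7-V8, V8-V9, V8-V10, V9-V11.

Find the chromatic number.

2

V5 and V9 are adjacent, so at least 2 colors are needed.
A valid assignment using 2 colors: V1=B, V2=R, V3=B, V4=R, V5=R, V6=R, V7=B, V8=R, V9=B, V10=B, V11=R. No two adjacent vertices share a color.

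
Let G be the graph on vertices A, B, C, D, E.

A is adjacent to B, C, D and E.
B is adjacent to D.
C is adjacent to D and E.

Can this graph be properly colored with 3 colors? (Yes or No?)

Yes

The chromatic number is 3. A, B, D are pairwise adjacent, so at least 3 colors are needed.
One proper 3-coloring: A=red, B=green, C=green, D=blue, E=blue.
That is already a proper 3-coloring.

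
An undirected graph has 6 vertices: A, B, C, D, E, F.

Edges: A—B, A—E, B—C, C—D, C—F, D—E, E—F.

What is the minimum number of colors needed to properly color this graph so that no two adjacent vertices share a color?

3

The cycle A-B-C-D-E-A has odd length 5, so it cannot be 2-colored; at least 3 colors are needed.
3 colors suffice: color red → {C, E}; color blue → {A, D, F}; color green → {B}. No two adjacent vertices share a color.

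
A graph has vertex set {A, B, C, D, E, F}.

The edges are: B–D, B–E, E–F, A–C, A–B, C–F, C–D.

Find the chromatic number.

The cycle B-E-F-C-D-B has odd length 5, so it cannot be 2-colored; at least 3 colors are needed.
3 colors suffice: A=2, B=1, C=1, D=2, E=3, F=2. No two adjacent vertices share a color.

3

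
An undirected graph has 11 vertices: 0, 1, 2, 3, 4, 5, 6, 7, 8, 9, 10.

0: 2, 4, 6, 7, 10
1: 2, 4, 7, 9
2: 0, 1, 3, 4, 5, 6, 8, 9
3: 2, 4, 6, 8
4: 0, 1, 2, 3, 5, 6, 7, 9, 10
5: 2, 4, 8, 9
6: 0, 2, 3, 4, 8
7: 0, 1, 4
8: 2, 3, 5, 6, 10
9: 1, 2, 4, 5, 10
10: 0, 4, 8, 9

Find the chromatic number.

4

2, 4, 5, 9 are mutually adjacent (a clique of size 4), so at least 4 colors are needed.
4 colors suffice: color a → {4, 8}; color b → {2, 7, 10}; color c → {0, 3, 9}; color d → {1, 5, 6}. Each edge has distinct colors on its endpoints.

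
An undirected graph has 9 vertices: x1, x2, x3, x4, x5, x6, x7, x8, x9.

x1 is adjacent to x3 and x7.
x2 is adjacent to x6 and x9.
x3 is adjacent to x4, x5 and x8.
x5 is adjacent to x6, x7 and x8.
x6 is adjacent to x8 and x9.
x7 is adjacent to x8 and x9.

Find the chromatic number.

x5, x7, x8 are pairwise adjacent, so at least 3 colors are needed.
A valid assignment using 3 colors: x1=blue, x2=green, x3=red, x4=blue, x5=blue, x6=red, x7=red, x8=green, x9=blue. No two adjacent vertices share a color.

3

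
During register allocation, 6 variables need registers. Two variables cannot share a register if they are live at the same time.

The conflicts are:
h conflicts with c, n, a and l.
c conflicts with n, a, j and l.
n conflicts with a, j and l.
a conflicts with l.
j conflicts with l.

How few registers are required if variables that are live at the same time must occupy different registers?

5

h, c, n, a, l all conflict with each other, so at least 5 registers are needed.
5 registers suffice: register 1 → {n}; register 2 → {c}; register 3 → {l}; register 4 → {h, j}; register 5 → {a}. Every pair that conflicts lands in different registers.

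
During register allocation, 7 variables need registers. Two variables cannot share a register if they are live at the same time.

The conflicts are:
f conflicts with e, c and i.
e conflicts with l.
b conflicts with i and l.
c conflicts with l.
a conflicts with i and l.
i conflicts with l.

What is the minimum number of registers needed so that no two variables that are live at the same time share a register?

a, i, l pairwise conflict, so at least 3 registers are needed.
A valid assignment using 3 registers: f=1, e=2, b=3, c=2, a=3, i=2, l=1. No two conflicting variables share a register.

3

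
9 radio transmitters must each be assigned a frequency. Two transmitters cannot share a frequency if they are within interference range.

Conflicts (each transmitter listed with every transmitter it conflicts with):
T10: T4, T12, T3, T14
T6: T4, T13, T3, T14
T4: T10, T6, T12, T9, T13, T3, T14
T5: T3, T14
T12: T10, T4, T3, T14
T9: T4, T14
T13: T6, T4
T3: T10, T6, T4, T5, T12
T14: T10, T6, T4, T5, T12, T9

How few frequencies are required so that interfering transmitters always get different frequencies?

4

T10, T4, T12, T14 are mutually in conflict, so at least 4 frequencies are needed.
4 frequencies suffice: frequency 1 → {T4, T5}; frequency 2 → {T13, T3, T14}; frequency 3 → {T6, T12, T9}; frequency 4 → {T10}. Each listed conflict is separated.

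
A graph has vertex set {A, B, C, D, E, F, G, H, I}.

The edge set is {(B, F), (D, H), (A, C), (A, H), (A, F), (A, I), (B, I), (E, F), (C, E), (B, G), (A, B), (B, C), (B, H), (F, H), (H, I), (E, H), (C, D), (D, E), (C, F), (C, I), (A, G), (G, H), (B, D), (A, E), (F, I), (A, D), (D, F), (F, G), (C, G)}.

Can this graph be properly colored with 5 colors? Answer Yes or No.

Yes

The chromatic number is 5. A, B, C, F, I are pairwise adjacent (a clique of size 5), so at least 5 colors are needed.
A valid assignment using 5 colors: A=2, B=4, C=3, D=5, E=4, F=1, G=5, H=3, I=5.
That is already a proper 5-coloring.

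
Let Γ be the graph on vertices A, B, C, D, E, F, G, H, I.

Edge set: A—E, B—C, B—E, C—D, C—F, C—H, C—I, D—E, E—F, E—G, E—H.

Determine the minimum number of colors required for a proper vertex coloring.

2

E and H are adjacent, so at least 2 colors are needed.
A valid assignment using 2 colors: A=2, B=2, C=1, D=2, E=1, F=2, G=2, H=2, I=2. No two adjacent vertices share a color.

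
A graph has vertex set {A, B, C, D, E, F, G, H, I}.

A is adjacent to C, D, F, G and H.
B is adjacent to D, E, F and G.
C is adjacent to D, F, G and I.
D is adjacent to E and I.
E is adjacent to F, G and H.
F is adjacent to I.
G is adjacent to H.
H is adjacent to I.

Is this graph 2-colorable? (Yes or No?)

No

C, F, I form a triangle, so at least 3 colors are needed.
So 2 colors are not enough.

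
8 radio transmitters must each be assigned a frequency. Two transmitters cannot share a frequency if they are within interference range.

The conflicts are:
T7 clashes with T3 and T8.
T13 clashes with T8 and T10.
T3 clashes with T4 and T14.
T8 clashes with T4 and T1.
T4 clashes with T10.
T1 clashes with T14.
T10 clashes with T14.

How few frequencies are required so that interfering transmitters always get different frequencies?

The cycle T8-T13-T10-T14-T1-T8 has odd length 5, so it cannot be 2-colored; at least 3 frequencies are needed.
A valid assignment using 3 frequencies: T7=2, T13=2, T3=1, T8=1, T4=2, T1=3, T10=1, T14=2. Each listed conflict is separated.

3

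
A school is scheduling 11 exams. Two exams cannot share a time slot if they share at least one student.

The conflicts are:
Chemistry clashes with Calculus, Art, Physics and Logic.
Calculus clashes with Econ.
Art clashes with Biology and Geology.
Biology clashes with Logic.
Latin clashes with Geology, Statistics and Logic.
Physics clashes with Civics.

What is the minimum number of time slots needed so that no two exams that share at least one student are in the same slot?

The cycle Geology-Art-Biology-Logic-Latin-Geology has odd length 5, so it cannot be 2-colored; at least 3 time slots are needed.
A valid assignment using 3 time slots: Chemistry=1, Calculus=2, Econ=1, Art=2, Biology=1, Latin=1, Geology=3, Statistics=2, Physics=2, Civics=1, Logic=2. No two conflicting exams share a time slot.

3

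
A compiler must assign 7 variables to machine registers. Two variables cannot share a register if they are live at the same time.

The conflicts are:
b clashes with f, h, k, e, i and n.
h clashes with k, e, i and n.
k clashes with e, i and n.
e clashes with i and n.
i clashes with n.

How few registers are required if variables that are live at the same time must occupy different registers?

b, h, k, e, i, n are mutually in conflict, so at least 6 registers are needed.
A valid assignment using 6 registers: b=1, f=2, h=3, k=5, e=6, i=4, n=2. Each listed conflict is separated.

6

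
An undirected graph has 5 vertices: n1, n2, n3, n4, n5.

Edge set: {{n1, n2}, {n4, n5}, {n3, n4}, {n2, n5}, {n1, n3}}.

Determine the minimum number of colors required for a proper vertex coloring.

3

The cycle n3-n4-n5-n2-n1-n3 has odd length 5, so it cannot be 2-colored; at least 3 colors are needed.
3 colors suffice: color 1 → {n1, n5}; color 2 → {n2, n4}; color 3 → {n3}. Each edge has distinct colors on its endpoints.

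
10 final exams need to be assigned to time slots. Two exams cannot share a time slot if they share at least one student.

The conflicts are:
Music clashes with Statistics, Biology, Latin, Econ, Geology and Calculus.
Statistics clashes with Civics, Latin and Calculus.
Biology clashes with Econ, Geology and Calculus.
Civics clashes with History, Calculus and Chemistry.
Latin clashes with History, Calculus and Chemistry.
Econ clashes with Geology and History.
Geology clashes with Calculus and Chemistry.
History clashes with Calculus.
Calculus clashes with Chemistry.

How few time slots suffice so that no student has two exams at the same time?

4

Music, Biology, Geology, Calculus pairwise conflict, so at least 4 time slots are needed.
A valid assignment using 4 time slots: Music=2, Statistics=4, Biology=4, Civics=3, Latin=3, Econ=1, Geology=3, History=2, Calculus=1, Chemistry=2. Each listed conflict is separated.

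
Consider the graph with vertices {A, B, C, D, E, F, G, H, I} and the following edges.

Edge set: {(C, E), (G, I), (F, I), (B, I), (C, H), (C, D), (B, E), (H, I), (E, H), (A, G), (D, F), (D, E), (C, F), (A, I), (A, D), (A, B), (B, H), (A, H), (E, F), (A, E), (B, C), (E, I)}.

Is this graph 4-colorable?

No

A, B, E, H, I are pairwise adjacent (a clique of size 5), so at least 5 colors are needed.
So 4 colors are not enough.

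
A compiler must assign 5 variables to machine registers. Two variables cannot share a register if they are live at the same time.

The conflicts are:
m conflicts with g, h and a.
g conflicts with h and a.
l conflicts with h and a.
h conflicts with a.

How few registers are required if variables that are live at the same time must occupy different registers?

4

m, g, h, a pairwise conflict, so at least 4 registers are needed.
4 registers suffice: register 1 → {a}; register 2 → {h}; register 3 → {g, l}; register 4 → {m}. Every pair that conflicts lands in different registers.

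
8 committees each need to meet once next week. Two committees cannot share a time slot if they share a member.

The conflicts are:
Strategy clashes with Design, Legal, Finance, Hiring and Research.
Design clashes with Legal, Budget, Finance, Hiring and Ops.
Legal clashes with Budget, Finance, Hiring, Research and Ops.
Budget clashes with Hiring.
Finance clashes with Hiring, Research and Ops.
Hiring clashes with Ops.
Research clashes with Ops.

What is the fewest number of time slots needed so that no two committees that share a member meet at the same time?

5

Strategy, Design, Legal, Finance, Hiring pairwise conflict, so at least 5 time slots are needed.
5 time slots suffice: time slot 1 → {Legal}; time slot 2 → {Budget, Finance}; time slot 3 → {Design, Research}; time slot 4 → {Hiring}; time slot 5 → {Strategy, Ops}. Every pair that conflicts lands in different time slots.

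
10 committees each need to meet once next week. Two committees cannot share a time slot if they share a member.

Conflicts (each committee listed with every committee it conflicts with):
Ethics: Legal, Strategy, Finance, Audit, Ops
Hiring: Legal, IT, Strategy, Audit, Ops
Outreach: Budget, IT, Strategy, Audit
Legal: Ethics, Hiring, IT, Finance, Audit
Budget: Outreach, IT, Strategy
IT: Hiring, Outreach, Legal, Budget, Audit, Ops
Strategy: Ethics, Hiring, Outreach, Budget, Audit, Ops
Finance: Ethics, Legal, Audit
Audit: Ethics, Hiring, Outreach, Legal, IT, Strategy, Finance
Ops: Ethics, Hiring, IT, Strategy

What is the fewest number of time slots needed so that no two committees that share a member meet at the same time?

Hiring, Legal, IT, Audit all conflict with each other, so at least 4 time slots are needed.
4 time slots suffice: time slot 1 → {Budget, Audit, Ops}; time slot 2 → {IT, Strategy, Finance}; time slot 3 → {Outreach, Legal}; time slot 4 → {Ethics, Hiring}. Each listed conflict is separated.

4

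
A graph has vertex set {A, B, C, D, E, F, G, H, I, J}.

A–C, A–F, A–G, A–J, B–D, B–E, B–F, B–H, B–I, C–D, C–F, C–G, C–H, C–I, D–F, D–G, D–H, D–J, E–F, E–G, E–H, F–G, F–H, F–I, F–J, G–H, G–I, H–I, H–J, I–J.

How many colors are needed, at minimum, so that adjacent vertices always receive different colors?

5

C, F, G, H, I form a clique, so at least 5 colors are needed.
5 colors suffice: color 1 → {F}; color 2 → {A, H}; color 3 → {B, G, J}; color 4 → {D, E, I}; color 5 → {C}. Every edge joins two different colors.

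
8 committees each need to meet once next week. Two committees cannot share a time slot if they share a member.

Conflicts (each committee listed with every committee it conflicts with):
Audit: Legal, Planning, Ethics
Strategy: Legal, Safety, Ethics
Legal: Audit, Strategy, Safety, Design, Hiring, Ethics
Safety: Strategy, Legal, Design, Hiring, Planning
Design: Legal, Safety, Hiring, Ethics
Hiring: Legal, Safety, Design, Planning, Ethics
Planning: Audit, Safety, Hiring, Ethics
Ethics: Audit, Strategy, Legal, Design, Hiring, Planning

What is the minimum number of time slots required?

Legal, Safety, Design, Hiring all conflict with each other, so at least 4 time slots are needed.
Using 4 time slots: Audit=3, Strategy=3, Legal=1, Safety=2, Design=4, Hiring=3, Planning=1, Ethics=2. Every pair that conflicts lands in different time slots.

4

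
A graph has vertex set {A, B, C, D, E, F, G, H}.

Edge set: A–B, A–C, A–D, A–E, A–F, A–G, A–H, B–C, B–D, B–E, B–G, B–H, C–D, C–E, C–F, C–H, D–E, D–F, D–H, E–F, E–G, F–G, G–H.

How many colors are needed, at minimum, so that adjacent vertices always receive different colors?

5

A, B, C, D, H are pairwise adjacent (a clique of size 5), so at least 5 colors are needed.
One proper 5-coloring: A=1, B=3, C=2, D=4, E=5, F=3, G=2, H=5. Every edge joins two different colors.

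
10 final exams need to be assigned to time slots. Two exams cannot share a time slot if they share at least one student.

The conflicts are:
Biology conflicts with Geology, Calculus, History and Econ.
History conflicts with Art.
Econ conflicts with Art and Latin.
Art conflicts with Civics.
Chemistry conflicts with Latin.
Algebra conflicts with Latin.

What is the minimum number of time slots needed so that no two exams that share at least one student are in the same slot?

2

Algebra and Latin conflict, so at least 2 time slots are needed.
A valid assignment using 2 time slots: Biology=1, Geology=2, Calculus=2, History=2, Econ=2, Art=1, Chemistry=2, Algebra=2, Latin=1, Civics=2. Every pair that conflicts lands in different time slots.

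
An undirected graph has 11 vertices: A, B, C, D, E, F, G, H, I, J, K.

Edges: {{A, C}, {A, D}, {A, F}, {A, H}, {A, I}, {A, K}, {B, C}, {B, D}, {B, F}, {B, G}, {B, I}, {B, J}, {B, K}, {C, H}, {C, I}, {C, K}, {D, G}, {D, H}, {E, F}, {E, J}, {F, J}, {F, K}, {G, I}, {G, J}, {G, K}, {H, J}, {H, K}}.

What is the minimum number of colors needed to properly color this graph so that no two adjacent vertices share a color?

4

A, C, H, K are mutually adjacent (a clique of size 4), so at least 4 colors are needed.
A valid assignment using 4 colors: A=1, B=1, C=4, D=2, E=1, F=3, G=3, H=3, I=2, J=2, K=2. No two adjacent vertices share a color.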